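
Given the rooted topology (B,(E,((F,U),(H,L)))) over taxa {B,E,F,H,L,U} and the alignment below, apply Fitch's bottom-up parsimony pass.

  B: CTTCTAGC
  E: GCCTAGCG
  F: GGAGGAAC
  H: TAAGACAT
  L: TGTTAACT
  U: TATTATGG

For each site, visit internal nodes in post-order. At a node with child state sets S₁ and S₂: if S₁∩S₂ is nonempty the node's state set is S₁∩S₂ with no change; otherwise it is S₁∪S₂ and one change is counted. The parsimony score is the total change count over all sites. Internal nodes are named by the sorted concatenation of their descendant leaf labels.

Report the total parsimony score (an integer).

FU@0: {G} ∪ {T} = {G,T} (union, +1)
HL@0: {T} ∩ {T} = {T} (intersection, +0)
FHLU@0: {G,T} ∩ {T} = {T} (intersection, +0)
EFHLU@0: {G} ∪ {T} = {G,T} (union, +1)
BEFHLU@0: {C} ∪ {G,T} = {C,G,T} (union, +1)
FU@1: {G} ∪ {A} = {A,G} (union, +1)
HL@1: {A} ∪ {G} = {A,G} (union, +1)
FHLU@1: {A,G} ∩ {A,G} = {A,G} (intersection, +0)
EFHLU@1: {C} ∪ {A,G} = {A,C,G} (union, +1)
BEFHLU@1: {T} ∪ {A,C,G} = {A,C,G,T} (union, +1)
FU@2: {A} ∪ {T} = {A,T} (union, +1)
HL@2: {A} ∪ {T} = {A,T} (union, +1)
FHLU@2: {A,T} ∩ {A,T} = {A,T} (intersection, +0)
EFHLU@2: {C} ∪ {A,T} = {A,C,T} (union, +1)
BEFHLU@2: {T} ∩ {A,C,T} = {T} (intersection, +0)
FU@3: {G} ∪ {T} = {G,T} (union, +1)
HL@3: {G} ∪ {T} = {G,T} (union, +1)
FHLU@3: {G,T} ∩ {G,T} = {G,T} (intersection, +0)
EFHLU@3: {T} ∩ {G,T} = {T} (intersection, +0)
BEFHLU@3: {C} ∪ {T} = {C,T} (union, +1)
FU@4: {G} ∪ {A} = {A,G} (union, +1)
HL@4: {A} ∩ {A} = {A} (intersection, +0)
FHLU@4: {A,G} ∩ {A} = {A} (intersection, +0)
EFHLU@4: {A} ∩ {A} = {A} (intersection, +0)
BEFHLU@4: {T} ∪ {A} = {A,T} (union, +1)
FU@5: {A} ∪ {T} = {A,T} (union, +1)
HL@5: {C} ∪ {A} = {A,C} (union, +1)
FHLU@5: {A,T} ∩ {A,C} = {A} (intersection, +0)
EFHLU@5: {G} ∪ {A} = {A,G} (union, +1)
BEFHLU@5: {A} ∩ {A,G} = {A} (intersection, +0)
FU@6: {A} ∪ {G} = {A,G} (union, +1)
HL@6: {A} ∪ {C} = {A,C} (union, +1)
FHLU@6: {A,G} ∩ {A,C} = {A} (intersection, +0)
EFHLU@6: {C} ∪ {A} = {A,C} (union, +1)
BEFHLU@6: {G} ∪ {A,C} = {A,C,G} (union, +1)
FU@7: {C} ∪ {G} = {C,G} (union, +1)
HL@7: {T} ∩ {T} = {T} (intersection, +0)
FHLU@7: {C,G} ∪ {T} = {C,G,T} (union, +1)
EFHLU@7: {G} ∩ {C,G,T} = {G} (intersection, +0)
BEFHLU@7: {C} ∪ {G} = {C,G} (union, +1)
per-site changes: [3, 4, 3, 3, 2, 3, 4, 3]; total = 25

25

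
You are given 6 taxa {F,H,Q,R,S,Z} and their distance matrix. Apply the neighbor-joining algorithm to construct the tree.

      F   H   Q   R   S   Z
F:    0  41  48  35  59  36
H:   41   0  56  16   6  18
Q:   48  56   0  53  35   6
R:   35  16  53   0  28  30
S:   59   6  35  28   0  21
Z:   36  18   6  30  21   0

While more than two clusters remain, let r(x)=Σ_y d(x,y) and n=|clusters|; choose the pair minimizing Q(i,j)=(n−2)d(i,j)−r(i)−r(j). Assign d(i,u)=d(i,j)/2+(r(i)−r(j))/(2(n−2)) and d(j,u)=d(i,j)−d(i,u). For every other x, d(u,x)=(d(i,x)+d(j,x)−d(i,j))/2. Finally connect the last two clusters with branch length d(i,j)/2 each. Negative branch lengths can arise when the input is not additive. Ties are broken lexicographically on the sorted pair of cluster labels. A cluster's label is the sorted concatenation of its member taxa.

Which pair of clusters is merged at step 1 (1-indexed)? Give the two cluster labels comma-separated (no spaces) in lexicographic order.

step 1: merge (Q,Z) at d=6, Q=-285; branch lengths Q→111/8, Z→-63/8; new cluster QZ
  updated: d(F,QZ)=39, d(H,QZ)=34, d(QZ,R)=77/2, d(QZ,S)=25
step 2: merge (H,S) at d=6, Q=-197; branch lengths H→-1/2, S→13/2; new cluster HS
  updated: d(F,HS)=47, d(HS,QZ)=53/2, d(HS,R)=19
step 3: merge (F,QZ) at d=39, Q=-147; branch lengths F→95/4, QZ→61/4; new cluster FQZ
  updated: d(FQZ,HS)=69/4, d(FQZ,R)=69/4
step 4: merge (FQZ,HS) at d=69/4, Q=-107/2; branch lengths FQZ→31/4, HS→19/2; new cluster FHQSZ
  updated: d(FHQSZ,R)=19/2
step 5: merge (FHQSZ,R) at d=19/2; branch lengths FHQSZ→19/4, R→19/4; new cluster FHQRSZ
final tree: (((F:95/4,(Q:111/8,Z:-63/8):61/4):31/4,(H:-1/2,S:13/2):19/2):19/4,R:19/4)
total length: 311/4

Q,Z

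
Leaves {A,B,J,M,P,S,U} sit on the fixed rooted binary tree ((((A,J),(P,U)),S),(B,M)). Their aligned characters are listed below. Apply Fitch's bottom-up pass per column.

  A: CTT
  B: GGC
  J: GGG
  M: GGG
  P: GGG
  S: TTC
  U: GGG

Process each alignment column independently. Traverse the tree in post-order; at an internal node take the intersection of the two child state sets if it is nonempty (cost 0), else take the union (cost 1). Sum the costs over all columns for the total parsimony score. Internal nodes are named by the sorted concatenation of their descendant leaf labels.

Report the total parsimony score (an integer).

7

site 0, node AJ: A={C} ∪ J={G} → {C,G} (+1)
site 0, node PU: P={G} ∩ U={G} → {G} (+0)
site 0, node AJPU: AJ={C,G} ∩ PU={G} → {G} (+0)
site 0, node AJPSU: AJPU={G} ∪ S={T} → {G,T} (+1)
site 0, node BM: B={G} ∩ M={G} → {G} (+0)
site 0, node ABJMPSU: AJPSU={G,T} ∩ BM={G} → {G} (+0)
site 1, node AJ: A={T} ∪ J={G} → {G,T} (+1)
site 1, node PU: P={G} ∩ U={G} → {G} (+0)
site 1, node AJPU: AJ={G,T} ∩ PU={G} → {G} (+0)
site 1, node AJPSU: AJPU={G} ∪ S={T} → {G,T} (+1)
site 1, node BM: B={G} ∩ M={G} → {G} (+0)
site 1, node ABJMPSU: AJPSU={G,T} ∩ BM={G} → {G} (+0)
site 2, node AJ: A={T} ∪ J={G} → {G,T} (+1)
site 2, node PU: P={G} ∩ U={G} → {G} (+0)
site 2, node AJPU: AJ={G,T} ∩ PU={G} → {G} (+0)
site 2, node AJPSU: AJPU={G} ∪ S={C} → {C,G} (+1)
site 2, node BM: B={C} ∪ M={G} → {C,G} (+1)
site 2, node ABJMPSU: AJPSU={C,G} ∩ BM={C,G} → {C,G} (+0)
per-site changes: [2, 2, 3]; total = 7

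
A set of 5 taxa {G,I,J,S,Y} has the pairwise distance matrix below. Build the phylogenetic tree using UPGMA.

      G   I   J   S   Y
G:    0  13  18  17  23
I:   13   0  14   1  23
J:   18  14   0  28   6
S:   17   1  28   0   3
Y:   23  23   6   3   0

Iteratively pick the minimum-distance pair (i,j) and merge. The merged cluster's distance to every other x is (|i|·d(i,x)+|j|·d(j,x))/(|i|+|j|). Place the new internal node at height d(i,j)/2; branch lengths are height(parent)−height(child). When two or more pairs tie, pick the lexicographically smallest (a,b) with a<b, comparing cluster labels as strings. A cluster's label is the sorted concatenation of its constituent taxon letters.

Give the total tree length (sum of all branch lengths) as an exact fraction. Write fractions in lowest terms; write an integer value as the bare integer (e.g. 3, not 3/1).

1. join I+S (d=1) ⇒ IS; edges |I|=1/2, |S|=1/2
  updated: d(G,IS)=15, d(IS,J)=21, d(IS,Y)=13
2. join J+Y (d=6) ⇒ JY; edges |J|=3, |Y|=3
  updated: d(G,JY)=41/2, d(IS,JY)=17
3. join G+IS (d=15) ⇒ GIS; edges |G|=15/2, |IS|=7
  updated: d(GIS,JY)=109/6
4. join GIS+JY (d=109/6) ⇒ GIJSY; edges |GIS|=19/12, |JY|=73/12
final tree: ((G:15/2,(I:1/2,S:1/2):7):19/12,(J:3,Y:3):73/12)
total length: 175/6

175/6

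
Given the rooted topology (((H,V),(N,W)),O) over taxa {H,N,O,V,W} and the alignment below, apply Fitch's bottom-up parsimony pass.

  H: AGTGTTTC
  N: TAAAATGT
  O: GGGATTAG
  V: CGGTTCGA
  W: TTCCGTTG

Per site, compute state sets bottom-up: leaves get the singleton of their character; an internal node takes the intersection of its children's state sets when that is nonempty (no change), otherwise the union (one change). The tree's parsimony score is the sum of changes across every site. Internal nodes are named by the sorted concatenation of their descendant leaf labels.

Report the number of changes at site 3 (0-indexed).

HV@0: {A} ∪ {C} = {A,C} (union, +1)
NW@0: {T} ∩ {T} = {T} (intersection, +0)
HNVW@0: {A,C} ∪ {T} = {A,C,T} (union, +1)
HNOVW@0: {A,C,T} ∪ {G} = {A,C,G,T} (union, +1)
HV@1: {G} ∩ {G} = {G} (intersection, +0)
NW@1: {A} ∪ {T} = {A,T} (union, +1)
HNVW@1: {G} ∪ {A,T} = {A,G,T} (union, +1)
HNOVW@1: {A,G,T} ∩ {G} = {G} (intersection, +0)
HV@2: {T} ∪ {G} = {G,T} (union, +1)
NW@2: {A} ∪ {C} = {A,C} (union, +1)
HNVW@2: {G,T} ∪ {A,C} = {A,C,G,T} (union, +1)
HNOVW@2: {A,C,G,T} ∩ {G} = {G} (intersection, +0)
HV@3: {G} ∪ {T} = {G,T} (union, +1)
NW@3: {A} ∪ {C} = {A,C} (union, +1)
HNVW@3: {G,T} ∪ {A,C} = {A,C,G,T} (union, +1)
HNOVW@3: {A,C,G,T} ∩ {A} = {A} (intersection, +0)
HV@4: {T} ∩ {T} = {T} (intersection, +0)
NW@4: {A} ∪ {G} = {A,G} (union, +1)
HNVW@4: {T} ∪ {A,G} = {A,G,T} (union, +1)
HNOVW@4: {A,G,T} ∩ {T} = {T} (intersection, +0)
HV@5: {T} ∪ {C} = {C,T} (union, +1)
NW@5: {T} ∩ {T} = {T} (intersection, +0)
HNVW@5: {C,T} ∩ {T} = {T} (intersection, +0)
HNOVW@5: {T} ∩ {T} = {T} (intersection, +0)
HV@6: {T} ∪ {G} = {G,T} (union, +1)
NW@6: {G} ∪ {T} = {G,T} (union, +1)
HNVW@6: {G,T} ∩ {G,T} = {G,T} (intersection, +0)
HNOVW@6: {G,T} ∪ {A} = {A,G,T} (union, +1)
HV@7: {C} ∪ {A} = {A,C} (union, +1)
NW@7: {T} ∪ {G} = {G,T} (union, +1)
HNVW@7: {A,C} ∪ {G,T} = {A,C,G,T} (union, +1)
HNOVW@7: {A,C,G,T} ∩ {G} = {G} (intersection, +0)
per-site changes: [3, 2, 3, 3, 2, 1, 3, 3]; total = 20

3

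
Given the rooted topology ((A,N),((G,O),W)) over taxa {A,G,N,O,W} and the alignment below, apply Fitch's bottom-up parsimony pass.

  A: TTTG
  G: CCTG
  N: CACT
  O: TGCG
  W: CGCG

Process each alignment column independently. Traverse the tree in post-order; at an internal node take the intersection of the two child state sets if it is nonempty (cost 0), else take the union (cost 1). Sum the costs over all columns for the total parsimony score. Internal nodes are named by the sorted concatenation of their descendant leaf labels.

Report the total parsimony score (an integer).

[col 0] AN: children A:{T}, N:{C} ∪→ {C,T}; cost 1
[col 0] GO: children G:{C}, O:{T} ∪→ {C,T}; cost 1
[col 0] GOW: children GO:{C,T}, W:{C} ∩→ {C}; cost 0
[col 0] AGNOW: children AN:{C,T}, GOW:{C} ∩→ {C}; cost 0
[col 1] AN: children A:{T}, N:{A} ∪→ {A,T}; cost 1
[col 1] GO: children G:{C}, O:{G} ∪→ {C,G}; cost 1
[col 1] GOW: children GO:{C,G}, W:{G} ∩→ {G}; cost 0
[col 1] AGNOW: children AN:{A,T}, GOW:{G} ∪→ {A,G,T}; cost 1
[col 2] AN: children A:{T}, N:{C} ∪→ {C,T}; cost 1
[col 2] GO: children G:{T}, O:{C} ∪→ {C,T}; cost 1
[col 2] GOW: children GO:{C,T}, W:{C} ∩→ {C}; cost 0
[col 2] AGNOW: children AN:{C,T}, GOW:{C} ∩→ {C}; cost 0
[col 3] AN: children A:{G}, N:{T} ∪→ {G,T}; cost 1
[col 3] GO: children G:{G}, O:{G} ∩→ {G}; cost 0
[col 3] GOW: children GO:{G}, W:{G} ∩→ {G}; cost 0
[col 3] AGNOW: children AN:{G,T}, GOW:{G} ∩→ {G}; cost 0
per-site changes: [2, 3, 2, 1]; total = 8

8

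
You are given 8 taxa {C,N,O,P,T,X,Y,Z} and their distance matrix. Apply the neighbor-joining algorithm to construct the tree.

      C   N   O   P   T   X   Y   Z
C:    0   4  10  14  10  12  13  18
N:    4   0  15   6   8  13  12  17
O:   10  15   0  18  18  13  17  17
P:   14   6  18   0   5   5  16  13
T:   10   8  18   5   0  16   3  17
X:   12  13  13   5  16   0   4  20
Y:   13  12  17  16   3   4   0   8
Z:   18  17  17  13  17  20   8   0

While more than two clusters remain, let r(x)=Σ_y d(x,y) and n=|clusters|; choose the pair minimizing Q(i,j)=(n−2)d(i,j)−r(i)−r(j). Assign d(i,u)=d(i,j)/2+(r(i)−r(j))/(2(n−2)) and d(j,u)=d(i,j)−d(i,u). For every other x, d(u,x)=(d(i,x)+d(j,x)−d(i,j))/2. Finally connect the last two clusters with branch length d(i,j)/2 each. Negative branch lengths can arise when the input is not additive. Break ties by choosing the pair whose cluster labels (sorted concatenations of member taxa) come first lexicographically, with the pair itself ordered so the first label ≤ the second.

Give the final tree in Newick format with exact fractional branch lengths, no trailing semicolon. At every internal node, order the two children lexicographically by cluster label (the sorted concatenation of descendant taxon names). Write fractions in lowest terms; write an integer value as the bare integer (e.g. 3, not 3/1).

1. join Y+Z (d=8, Q=-135) ⇒ YZ; edges |Y|=11/12, |Z|=85/12
  updated: d(C,YZ)=23/2, d(N,YZ)=21/2, d(O,YZ)=13, d(P,YZ)=21/2, d(T,YZ)=6, d(X,YZ)=8
2. join P+X (d=5, Q=-201/2) ⇒ PX; edges |P|=33/20, |X|=67/20
  updated: d(C,PX)=21/2, d(N,PX)=7, d(O,PX)=13, d(PX,T)=8, d(PX,YZ)=27/4
3. join C+O (d=10, Q=-75) ⇒ CO; edges |C|=17/8, |O|=63/8
  updated: d(CO,N)=9/2, d(CO,PX)=27/4, d(CO,T)=9, d(CO,YZ)=29/4
4. join CO+N (d=9/2, Q=-44) ⇒ CNO; edges |CO|=11/6, |N|=8/3
  updated: d(CNO,PX)=37/8, d(CNO,T)=25/4, d(CNO,YZ)=53/8
5. join CNO+PX (d=37/8, Q=-221/8) ⇒ CNOPX; edges |CNO|=59/32, |PX|=89/32
  updated: d(CNOPX,T)=77/16, d(CNOPX,YZ)=35/8
6. join CNOPX+T (d=77/16, Q=-243/16) ⇒ CNOPTX; edges |CNOPX|=51/32, |T|=103/32
  updated: d(CNOPTX,YZ)=89/32
7. join CNOPTX+YZ (d=89/32) ⇒ CNOPTXYZ; edges |CNOPTX|=89/64, |YZ|=89/64
final tree: (((((C:17/8,O:63/8):11/6,N:8/3):59/32,(P:33/20,X:67/20):89/32):51/32,T:103/32):89/64,(Y:11/12,Z:85/12):89/64)
total length: 1271/32

(((((C:17/8,O:63/8):11/6,N:8/3):59/32,(P:33/20,X:67/20):89/32):51/32,T:103/32):89/64,(Y:11/12,Z:85/12):89/64)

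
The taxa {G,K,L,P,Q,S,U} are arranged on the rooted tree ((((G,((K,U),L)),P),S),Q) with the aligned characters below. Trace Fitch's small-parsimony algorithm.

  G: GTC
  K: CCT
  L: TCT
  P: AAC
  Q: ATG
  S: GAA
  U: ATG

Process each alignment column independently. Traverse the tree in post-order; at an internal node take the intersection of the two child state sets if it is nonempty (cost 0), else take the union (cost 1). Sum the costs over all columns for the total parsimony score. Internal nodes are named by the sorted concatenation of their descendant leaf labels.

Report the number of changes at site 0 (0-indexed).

site 0, node KU: K={C} ∪ U={A} → {A,C} (+1)
site 0, node KLU: KU={A,C} ∪ L={T} → {A,C,T} (+1)
site 0, node GKLU: G={G} ∪ KLU={A,C,T} → {A,C,G,T} (+1)
site 0, node GKLPU: GKLU={A,C,G,T} ∩ P={A} → {A} (+0)
site 0, node GKLPSU: GKLPU={A} ∪ S={G} → {A,G} (+1)
site 0, node GKLPQSU: GKLPSU={A,G} ∩ Q={A} → {A} (+0)
site 1, node KU: K={C} ∪ U={T} → {C,T} (+1)
site 1, node KLU: KU={C,T} ∩ L={C} → {C} (+0)
site 1, node GKLU: G={T} ∪ KLU={C} → {C,T} (+1)
site 1, node GKLPU: GKLU={C,T} ∪ P={A} → {A,C,T} (+1)
site 1, node GKLPSU: GKLPU={A,C,T} ∩ S={A} → {A} (+0)
site 1, node GKLPQSU: GKLPSU={A} ∪ Q={T} → {A,T} (+1)
site 2, node KU: K={T} ∪ U={G} → {G,T} (+1)
site 2, node KLU: KU={G,T} ∩ L={T} → {T} (+0)
site 2, node GKLU: G={C} ∪ KLU={T} → {C,T} (+1)
site 2, node GKLPU: GKLU={C,T} ∩ P={C} → {C} (+0)
site 2, node GKLPSU: GKLPU={C} ∪ S={A} → {A,C} (+1)
site 2, node GKLPQSU: GKLPSU={A,C} ∪ Q={G} → {A,C,G} (+1)
per-site changes: [4, 4, 4]; total = 12

4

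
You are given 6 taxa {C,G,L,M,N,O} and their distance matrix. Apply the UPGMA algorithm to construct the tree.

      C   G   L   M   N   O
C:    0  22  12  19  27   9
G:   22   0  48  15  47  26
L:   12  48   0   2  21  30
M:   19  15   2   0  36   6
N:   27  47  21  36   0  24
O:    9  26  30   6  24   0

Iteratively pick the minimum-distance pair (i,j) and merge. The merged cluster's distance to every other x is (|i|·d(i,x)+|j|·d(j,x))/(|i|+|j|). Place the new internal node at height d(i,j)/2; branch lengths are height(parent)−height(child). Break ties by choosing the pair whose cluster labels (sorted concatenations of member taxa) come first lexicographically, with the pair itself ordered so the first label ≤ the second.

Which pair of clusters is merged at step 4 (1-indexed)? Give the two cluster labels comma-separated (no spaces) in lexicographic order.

1. join L+M (d=2) ⇒ LM; edges |L|=1, |M|=1
  updated: d(C,LM)=31/2, d(G,LM)=63/2, d(LM,N)=57/2, d(LM,O)=18
2. join C+O (d=9) ⇒ CO; edges |C|=9/2, |O|=9/2
  updated: d(CO,G)=24, d(CO,LM)=67/4, d(CO,N)=51/2
3. join CO+LM (d=67/4) ⇒ CLMO; edges |CO|=31/8, |LM|=59/8
  updated: d(CLMO,G)=111/4, d(CLMO,N)=27
4. join CLMO+N (d=27) ⇒ CLMNO; edges |CLMO|=41/8, |N|=27/2
  updated: d(CLMNO,G)=158/5
5. join CLMNO+G (d=158/5) ⇒ CGLMNO; edges |CLMNO|=23/10, |G|=79/5
final tree: ((((C:9/2,O:9/2):31/8,(L:1,M:1):59/8):41/8,N:27/2):23/10,G:79/5)
total length: 2359/40

CLMO,N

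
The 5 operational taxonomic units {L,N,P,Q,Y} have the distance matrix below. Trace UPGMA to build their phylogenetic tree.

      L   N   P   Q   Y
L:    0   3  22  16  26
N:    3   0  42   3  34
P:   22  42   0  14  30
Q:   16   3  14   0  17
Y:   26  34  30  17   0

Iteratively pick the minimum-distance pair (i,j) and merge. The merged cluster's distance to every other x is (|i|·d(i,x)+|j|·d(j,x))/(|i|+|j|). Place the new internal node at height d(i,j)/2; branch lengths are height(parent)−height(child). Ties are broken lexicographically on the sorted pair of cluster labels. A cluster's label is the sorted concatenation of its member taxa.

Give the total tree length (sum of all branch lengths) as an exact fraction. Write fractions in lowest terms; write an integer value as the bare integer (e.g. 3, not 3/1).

553/12

step 1: merge (L,N) at d=3; branch lengths L→3/2, N→3/2; new cluster LN
  updated: d(LN,P)=32, d(LN,Q)=19/2, d(LN,Y)=30
step 2: merge (LN,Q) at d=19/2; branch lengths LN→13/4, Q→19/4; new cluster LNQ
  updated: d(LNQ,P)=26, d(LNQ,Y)=77/3
step 3: merge (LNQ,Y) at d=77/3; branch lengths LNQ→97/12, Y→77/6; new cluster LNQY
  updated: d(LNQY,P)=27
step 4: merge (LNQY,P) at d=27; branch lengths LNQY→2/3, P→27/2; new cluster LNPQY
final tree: ((((L:3/2,N:3/2):13/4,Q:19/4):97/12,Y:77/6):2/3,P:27/2)
total length: 553/12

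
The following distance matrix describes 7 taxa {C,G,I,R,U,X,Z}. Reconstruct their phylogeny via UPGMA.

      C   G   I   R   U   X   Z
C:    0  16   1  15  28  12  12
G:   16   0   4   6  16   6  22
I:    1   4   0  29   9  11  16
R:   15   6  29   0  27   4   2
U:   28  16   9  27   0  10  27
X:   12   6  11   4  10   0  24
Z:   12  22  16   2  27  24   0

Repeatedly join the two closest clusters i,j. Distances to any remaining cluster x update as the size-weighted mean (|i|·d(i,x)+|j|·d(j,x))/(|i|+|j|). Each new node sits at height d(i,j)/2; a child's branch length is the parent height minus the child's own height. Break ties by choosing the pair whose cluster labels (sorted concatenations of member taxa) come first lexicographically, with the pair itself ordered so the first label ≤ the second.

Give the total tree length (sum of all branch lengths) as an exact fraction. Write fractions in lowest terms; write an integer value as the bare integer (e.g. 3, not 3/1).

719/20

step 1: merge (C,I) at d=1; branch lengths C→1/2, I→1/2; new cluster CI
  updated: d(CI,G)=10, d(CI,R)=22, d(CI,U)=37/2, d(CI,X)=23/2, d(CI,Z)=14
step 2: merge (R,Z) at d=2; branch lengths R→1, Z→1; new cluster RZ
  updated: d(CI,RZ)=18, d(G,RZ)=14, d(RZ,U)=27, d(RZ,X)=14
step 3: merge (G,X) at d=6; branch lengths G→3, X→3; new cluster GX
  updated: d(CI,GX)=43/4, d(GX,RZ)=14, d(GX,U)=13
step 4: merge (CI,GX) at d=43/4; branch lengths CI→39/8, GX→19/8; new cluster CGIX
  updated: d(CGIX,RZ)=16, d(CGIX,U)=63/4
step 5: merge (CGIX,U) at d=63/4; branch lengths CGIX→5/2, U→63/8; new cluster CGIUX
  updated: d(CGIUX,RZ)=91/5
step 6: merge (CGIUX,RZ) at d=91/5; branch lengths CGIUX→49/40, RZ→81/10; new cluster CGIRUXZ
final tree: ((((C:1/2,I:1/2):39/8,(G:3,X:3):19/8):5/2,U:63/8):49/40,(R:1,Z:1):81/10)
total length: 719/20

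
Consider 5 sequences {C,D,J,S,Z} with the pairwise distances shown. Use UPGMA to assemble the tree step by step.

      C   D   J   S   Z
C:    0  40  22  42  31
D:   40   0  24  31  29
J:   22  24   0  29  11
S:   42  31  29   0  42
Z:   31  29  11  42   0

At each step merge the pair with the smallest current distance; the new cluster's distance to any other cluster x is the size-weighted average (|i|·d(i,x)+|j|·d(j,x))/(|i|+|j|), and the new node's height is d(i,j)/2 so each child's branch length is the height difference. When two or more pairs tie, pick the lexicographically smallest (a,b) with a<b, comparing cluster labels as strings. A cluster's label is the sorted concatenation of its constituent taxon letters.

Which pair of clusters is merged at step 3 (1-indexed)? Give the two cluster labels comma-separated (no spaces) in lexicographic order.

CJZ,D

1. join J+Z (d=11) ⇒ JZ; edges |J|=11/2, |Z|=11/2
  updated: d(C,JZ)=53/2, d(D,JZ)=53/2, d(JZ,S)=71/2
2. join C+JZ (d=53/2) ⇒ CJZ; edges |C|=53/4, |JZ|=31/4
  updated: d(CJZ,D)=31, d(CJZ,S)=113/3
3. join CJZ+D (d=31) ⇒ CDJZ; edges |CJZ|=9/4, |D|=31/2
  updated: d(CDJZ,S)=36
4. join CDJZ+S (d=36) ⇒ CDJSZ; edges |CDJZ|=5/2, |S|=18
final tree: (((C:53/4,(J:11/2,Z:11/2):31/4):9/4,D:31/2):5/2,S:18)
total length: 281/4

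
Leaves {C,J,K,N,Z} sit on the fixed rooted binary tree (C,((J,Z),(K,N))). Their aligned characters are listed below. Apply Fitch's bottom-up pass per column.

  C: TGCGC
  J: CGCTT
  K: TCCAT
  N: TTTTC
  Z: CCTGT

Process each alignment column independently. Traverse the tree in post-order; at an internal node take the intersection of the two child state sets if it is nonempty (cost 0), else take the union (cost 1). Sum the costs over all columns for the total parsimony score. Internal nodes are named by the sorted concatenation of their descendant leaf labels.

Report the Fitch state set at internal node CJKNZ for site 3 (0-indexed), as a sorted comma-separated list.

JZ@0: {C} ∩ {C} = {C} (intersection, +0)
KN@0: {T} ∩ {T} = {T} (intersection, +0)
JKNZ@0: {C} ∪ {T} = {C,T} (union, +1)
CJKNZ@0: {T} ∩ {C,T} = {T} (intersection, +0)
JZ@1: {G} ∪ {C} = {C,G} (union, +1)
KN@1: {C} ∪ {T} = {C,T} (union, +1)
JKNZ@1: {C,G} ∩ {C,T} = {C} (intersection, +0)
CJKNZ@1: {G} ∪ {C} = {C,G} (union, +1)
JZ@2: {C} ∪ {T} = {C,T} (union, +1)
KN@2: {C} ∪ {T} = {C,T} (union, +1)
JKNZ@2: {C,T} ∩ {C,T} = {C,T} (intersection, +0)
CJKNZ@2: {C} ∩ {C,T} = {C} (intersection, +0)
JZ@3: {T} ∪ {G} = {G,T} (union, +1)
KN@3: {A} ∪ {T} = {A,T} (union, +1)
JKNZ@3: {G,T} ∩ {A,T} = {T} (intersection, +0)
CJKNZ@3: {G} ∪ {T} = {G,T} (union, +1)
JZ@4: {T} ∩ {T} = {T} (intersection, +0)
KN@4: {T} ∪ {C} = {C,T} (union, +1)
JKNZ@4: {T} ∩ {C,T} = {T} (intersection, +0)
CJKNZ@4: {C} ∪ {T} = {C,T} (union, +1)
per-site changes: [1, 3, 2, 3, 2]; total = 11

G,T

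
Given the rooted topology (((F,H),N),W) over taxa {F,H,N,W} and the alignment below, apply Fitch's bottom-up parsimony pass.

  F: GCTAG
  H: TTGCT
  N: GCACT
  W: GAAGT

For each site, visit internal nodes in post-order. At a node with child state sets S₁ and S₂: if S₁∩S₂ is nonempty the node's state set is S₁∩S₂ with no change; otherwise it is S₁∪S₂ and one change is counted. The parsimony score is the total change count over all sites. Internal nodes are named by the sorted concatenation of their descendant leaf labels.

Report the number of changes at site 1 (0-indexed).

2

[col 0] FH: children F:{G}, H:{T} ∪→ {G,T}; cost 1
[col 0] FHN: children FH:{G,T}, N:{G} ∩→ {G}; cost 0
[col 0] FHNW: children FHN:{G}, W:{G} ∩→ {G}; cost 0
[col 1] FH: children F:{C}, H:{T} ∪→ {C,T}; cost 1
[col 1] FHN: children FH:{C,T}, N:{C} ∩→ {C}; cost 0
[col 1] FHNW: children FHN:{C}, W:{A} ∪→ {A,C}; cost 1
[col 2] FH: children F:{T}, H:{G} ∪→ {G,T}; cost 1
[col 2] FHN: children FH:{G,T}, N:{A} ∪→ {A,G,T}; cost 1
[col 2] FHNW: children FHN:{A,G,T}, W:{A} ∩→ {A}; cost 0
[col 3] FH: children F:{A}, H:{C} ∪→ {A,C}; cost 1
[col 3] FHN: children FH:{A,C}, N:{C} ∩→ {C}; cost 0
[col 3] FHNW: children FHN:{C}, W:{G} ∪→ {C,G}; cost 1
[col 4] FH: children F:{G}, H:{T} ∪→ {G,T}; cost 1
[col 4] FHN: children FH:{G,T}, N:{T} ∩→ {T}; cost 0
[col 4] FHNW: children FHN:{T}, W:{T} ∩→ {T}; cost 0
per-site changes: [1, 2, 2, 2, 1]; total = 8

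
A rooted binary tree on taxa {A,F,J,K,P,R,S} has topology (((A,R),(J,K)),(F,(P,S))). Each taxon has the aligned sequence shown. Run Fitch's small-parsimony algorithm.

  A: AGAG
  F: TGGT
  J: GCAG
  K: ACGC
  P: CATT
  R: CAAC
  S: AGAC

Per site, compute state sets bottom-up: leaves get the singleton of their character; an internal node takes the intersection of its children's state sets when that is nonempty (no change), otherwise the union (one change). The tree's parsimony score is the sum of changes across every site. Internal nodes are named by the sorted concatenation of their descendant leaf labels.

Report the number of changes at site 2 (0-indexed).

3

site 0, node AR: A={A} ∪ R={C} → {A,C} (+1)
site 0, node JK: J={G} ∪ K={A} → {A,G} (+1)
site 0, node AJKR: AR={A,C} ∩ JK={A,G} → {A} (+0)
site 0, node PS: P={C} ∪ S={A} → {A,C} (+1)
site 0, node FPS: F={T} ∪ PS={A,C} → {A,C,T} (+1)
site 0, node AFJKPRS: AJKR={A} ∩ FPS={A,C,T} → {A} (+0)
site 1, node AR: A={G} ∪ R={A} → {A,G} (+1)
site 1, node JK: J={C} ∩ K={C} → {C} (+0)
site 1, node AJKR: AR={A,G} ∪ JK={C} → {A,C,G} (+1)
site 1, node PS: P={A} ∪ S={G} → {A,G} (+1)
site 1, node FPS: F={G} ∩ PS={A,G} → {G} (+0)
site 1, node AFJKPRS: AJKR={A,C,G} ∩ FPS={G} → {G} (+0)
site 2, node AR: A={A} ∩ R={A} → {A} (+0)
site 2, node JK: J={A} ∪ K={G} → {A,G} (+1)
site 2, node AJKR: AR={A} ∩ JK={A,G} → {A} (+0)
site 2, node PS: P={T} ∪ S={A} → {A,T} (+1)
site 2, node FPS: F={G} ∪ PS={A,T} → {A,G,T} (+1)
site 2, node AFJKPRS: AJKR={A} ∩ FPS={A,G,T} → {A} (+0)
site 3, node AR: A={G} ∪ R={C} → {C,G} (+1)
site 3, node JK: J={G} ∪ K={C} → {C,G} (+1)
site 3, node AJKR: AR={C,G} ∩ JK={C,G} → {C,G} (+0)
site 3, node PS: P={T} ∪ S={C} → {C,T} (+1)
site 3, node FPS: F={T} ∩ PS={C,T} → {T} (+0)
site 3, node AFJKPRS: AJKR={C,G} ∪ FPS={T} → {C,G,T} (+1)
per-site changes: [4, 3, 3, 4]; total = 14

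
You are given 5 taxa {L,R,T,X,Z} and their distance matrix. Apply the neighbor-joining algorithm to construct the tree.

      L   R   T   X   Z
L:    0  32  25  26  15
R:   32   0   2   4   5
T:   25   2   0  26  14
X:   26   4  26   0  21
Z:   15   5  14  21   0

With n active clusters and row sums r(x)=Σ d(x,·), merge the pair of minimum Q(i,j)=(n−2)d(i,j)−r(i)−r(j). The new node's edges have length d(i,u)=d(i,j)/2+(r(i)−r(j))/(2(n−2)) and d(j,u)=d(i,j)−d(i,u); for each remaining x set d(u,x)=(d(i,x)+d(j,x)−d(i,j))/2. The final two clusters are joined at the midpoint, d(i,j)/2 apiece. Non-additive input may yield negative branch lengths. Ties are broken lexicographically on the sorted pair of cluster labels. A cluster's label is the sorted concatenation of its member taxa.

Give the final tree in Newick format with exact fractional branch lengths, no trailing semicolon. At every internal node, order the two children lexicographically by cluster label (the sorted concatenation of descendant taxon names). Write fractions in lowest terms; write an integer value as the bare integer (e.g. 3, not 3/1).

iteration 1: select L,Z (d=15, Q=-108); attach at lengths (44/3, 1/3); label the merged cluster LZ
  updated: d(LZ,R)=11, d(LZ,T)=12, d(LZ,X)=16
iteration 2: select LZ,T (d=12, Q=-55); attach at lengths (23/4, 25/4); label the merged cluster LTZ
  updated: d(LTZ,R)=1/2, d(LTZ,X)=15
iteration 3: select LTZ,R (d=1/2, Q=-39/2); attach at lengths (23/4, -21/4); label the merged cluster LRTZ
  updated: d(LRTZ,X)=37/4
iteration 4: select LRTZ,X (d=37/4); attach at lengths (37/8, 37/8); label the merged cluster LRTXZ
final tree: ((((L:44/3,Z:1/3):23/4,T:25/4):23/4,R:-21/4):37/8,X:37/8)
total length: 147/4

((((L:44/3,Z:1/3):23/4,T:25/4):23/4,R:-21/4):37/8,X:37/8)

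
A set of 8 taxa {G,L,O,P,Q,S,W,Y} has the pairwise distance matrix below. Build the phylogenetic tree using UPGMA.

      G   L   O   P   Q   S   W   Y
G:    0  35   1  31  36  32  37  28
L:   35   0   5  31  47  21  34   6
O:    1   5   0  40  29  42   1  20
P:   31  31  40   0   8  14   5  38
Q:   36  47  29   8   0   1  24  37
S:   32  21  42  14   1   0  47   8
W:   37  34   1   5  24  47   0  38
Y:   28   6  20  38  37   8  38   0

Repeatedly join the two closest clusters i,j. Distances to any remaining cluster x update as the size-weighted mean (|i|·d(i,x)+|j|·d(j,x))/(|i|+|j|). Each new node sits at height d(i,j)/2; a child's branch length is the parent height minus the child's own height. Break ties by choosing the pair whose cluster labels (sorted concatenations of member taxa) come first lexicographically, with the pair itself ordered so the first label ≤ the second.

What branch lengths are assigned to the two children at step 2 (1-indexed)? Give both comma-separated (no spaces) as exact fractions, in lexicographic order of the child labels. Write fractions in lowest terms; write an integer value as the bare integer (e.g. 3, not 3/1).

1/2,1/2

step 1: merge (G,O) at d=1; branch lengths G→1/2, O→1/2; new cluster GO
  updated: d(GO,L)=20, d(GO,P)=71/2, d(GO,Q)=65/2, d(GO,S)=37, d(GO,W)=19, d(GO,Y)=24
step 2: merge (Q,S) at d=1; branch lengths Q→1/2, S→1/2; new cluster QS
  updated: d(GO,QS)=139/4, d(L,QS)=34, d(P,QS)=11, d(QS,W)=71/2, d(QS,Y)=45/2
step 3: merge (P,W) at d=5; branch lengths P→5/2, W→5/2; new cluster PW
  updated: d(GO,PW)=109/4, d(L,PW)=65/2, d(PW,QS)=93/4, d(PW,Y)=38
step 4: merge (L,Y) at d=6; branch lengths L→3, Y→3; new cluster LY
  updated: d(GO,LY)=22, d(LY,PW)=141/4, d(LY,QS)=113/4
step 5: merge (GO,LY) at d=22; branch lengths GO→21/2, LY→8; new cluster GLOY
  updated: d(GLOY,PW)=125/4, d(GLOY,QS)=63/2
step 6: merge (PW,QS) at d=93/4; branch lengths PW→73/8, QS→89/8; new cluster PQSW
  updated: d(GLOY,PQSW)=251/8
step 7: merge (GLOY,PQSW) at d=251/8; branch lengths GLOY→75/16, PQSW→65/16; new cluster GLOPQSWY
final tree: (((G:1/2,O:1/2):21/2,(L:3,Y:3):8):75/16,((P:5/2,W:5/2):73/8,(Q:1/2,S:1/2):89/8):65/16)
total length: 121/2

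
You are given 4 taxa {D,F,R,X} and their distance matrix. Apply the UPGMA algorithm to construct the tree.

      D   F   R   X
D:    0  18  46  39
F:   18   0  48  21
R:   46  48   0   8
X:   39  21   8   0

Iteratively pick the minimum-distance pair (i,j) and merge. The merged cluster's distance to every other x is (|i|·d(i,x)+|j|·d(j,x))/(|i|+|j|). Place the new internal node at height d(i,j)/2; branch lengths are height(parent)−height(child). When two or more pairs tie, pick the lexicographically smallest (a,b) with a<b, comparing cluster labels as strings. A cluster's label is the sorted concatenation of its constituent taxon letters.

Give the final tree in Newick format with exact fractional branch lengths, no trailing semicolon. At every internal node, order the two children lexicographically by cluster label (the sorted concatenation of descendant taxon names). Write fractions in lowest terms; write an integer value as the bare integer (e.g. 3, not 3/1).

1. join R+X (d=8) ⇒ RX; edges |R|=4, |X|=4
  updated: d(D,RX)=85/2, d(F,RX)=69/2
2. join D+F (d=18) ⇒ DF; edges |D|=9, |F|=9
  updated: d(DF,RX)=77/2
3. join DF+RX (d=77/2) ⇒ DFRX; edges |DF|=41/4, |RX|=61/4
final tree: ((D:9,F:9):41/4,(R:4,X:4):61/4)
total length: 103/2

((D:9,F:9):41/4,(R:4,X:4):61/4)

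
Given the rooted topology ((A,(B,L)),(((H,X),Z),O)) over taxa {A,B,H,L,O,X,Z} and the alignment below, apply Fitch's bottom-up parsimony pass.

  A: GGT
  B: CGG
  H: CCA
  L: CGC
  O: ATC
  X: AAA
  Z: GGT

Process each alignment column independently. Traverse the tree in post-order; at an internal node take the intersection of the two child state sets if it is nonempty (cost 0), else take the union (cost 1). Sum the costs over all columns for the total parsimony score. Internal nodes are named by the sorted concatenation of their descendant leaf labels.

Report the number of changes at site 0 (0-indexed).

4

BL@0: {C} ∩ {C} = {C} (intersection, +0)
ABL@0: {G} ∪ {C} = {C,G} (union, +1)
HX@0: {C} ∪ {A} = {A,C} (union, +1)
HXZ@0: {A,C} ∪ {G} = {A,C,G} (union, +1)
HOXZ@0: {A,C,G} ∩ {A} = {A} (intersection, +0)
ABHLOXZ@0: {C,G} ∪ {A} = {A,C,G} (union, +1)
BL@1: {G} ∩ {G} = {G} (intersection, +0)
ABL@1: {G} ∩ {G} = {G} (intersection, +0)
HX@1: {C} ∪ {A} = {A,C} (union, +1)
HXZ@1: {A,C} ∪ {G} = {A,C,G} (union, +1)
HOXZ@1: {A,C,G} ∪ {T} = {A,C,G,T} (union, +1)
ABHLOXZ@1: {G} ∩ {A,C,G,T} = {G} (intersection, +0)
BL@2: {G} ∪ {C} = {C,G} (union, +1)
ABL@2: {T} ∪ {C,G} = {C,G,T} (union, +1)
HX@2: {A} ∩ {A} = {A} (intersection, +0)
HXZ@2: {A} ∪ {T} = {A,T} (union, +1)
HOXZ@2: {A,T} ∪ {C} = {A,C,T} (union, +1)
ABHLOXZ@2: {C,G,T} ∩ {A,C,T} = {C,T} (intersection, +0)
per-site changes: [4, 3, 4]; total = 11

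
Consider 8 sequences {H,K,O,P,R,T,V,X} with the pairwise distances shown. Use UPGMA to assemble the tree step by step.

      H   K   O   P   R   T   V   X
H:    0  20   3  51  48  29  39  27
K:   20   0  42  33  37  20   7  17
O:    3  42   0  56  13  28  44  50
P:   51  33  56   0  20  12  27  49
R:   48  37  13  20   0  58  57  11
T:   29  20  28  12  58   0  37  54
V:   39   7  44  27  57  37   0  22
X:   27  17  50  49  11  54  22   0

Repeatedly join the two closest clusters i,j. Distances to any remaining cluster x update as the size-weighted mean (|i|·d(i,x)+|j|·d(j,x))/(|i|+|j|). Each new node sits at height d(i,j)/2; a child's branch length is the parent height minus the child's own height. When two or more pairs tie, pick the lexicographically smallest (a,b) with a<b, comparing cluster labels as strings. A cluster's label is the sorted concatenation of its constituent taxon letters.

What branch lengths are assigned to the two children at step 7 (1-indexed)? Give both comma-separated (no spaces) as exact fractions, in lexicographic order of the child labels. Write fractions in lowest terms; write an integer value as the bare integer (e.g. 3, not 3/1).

1. join H+O (d=3) ⇒ HO; edges |H|=3/2, |O|=3/2
  updated: d(HO,K)=31, d(HO,P)=107/2, d(HO,R)=61/2, d(HO,T)=57/2, d(HO,V)=83/2, d(HO,X)=77/2
2. join K+V (d=7) ⇒ KV; edges |K|=7/2, |V|=7/2
  updated: d(HO,KV)=145/4, d(KV,P)=30, d(KV,R)=47, d(KV,T)=57/2, d(KV,X)=39/2
3. join R+X (d=11) ⇒ RX; edges |R|=11/2, |X|=11/2
  updated: d(HO,RX)=69/2, d(KV,RX)=133/4, d(P,RX)=69/2, d(RX,T)=56
4. join P+T (d=12) ⇒ PT; edges |P|=6, |T|=6
  updated: d(HO,PT)=41, d(KV,PT)=117/4, d(PT,RX)=181/4
5. join KV+PT (d=117/4) ⇒ KPTV; edges |KV|=89/8, |PT|=69/8
  updated: d(HO,KPTV)=309/8, d(KPTV,RX)=157/4
6. join HO+RX (d=69/2) ⇒ HORX; edges |HO|=63/4, |RX|=47/4
  updated: d(HORX,KPTV)=623/16
7. join HORX+KPTV (d=623/16) ⇒ HKOPRTVX; edges |HORX|=71/32, |KPTV|=155/32
final tree: (((H:3/2,O:3/2):63/4,(R:11/2,X:11/2):47/4):71/32,((K:7/2,V:7/2):89/8,(P:6,T:6):69/8):155/32)
total length: 1397/16

71/32,155/32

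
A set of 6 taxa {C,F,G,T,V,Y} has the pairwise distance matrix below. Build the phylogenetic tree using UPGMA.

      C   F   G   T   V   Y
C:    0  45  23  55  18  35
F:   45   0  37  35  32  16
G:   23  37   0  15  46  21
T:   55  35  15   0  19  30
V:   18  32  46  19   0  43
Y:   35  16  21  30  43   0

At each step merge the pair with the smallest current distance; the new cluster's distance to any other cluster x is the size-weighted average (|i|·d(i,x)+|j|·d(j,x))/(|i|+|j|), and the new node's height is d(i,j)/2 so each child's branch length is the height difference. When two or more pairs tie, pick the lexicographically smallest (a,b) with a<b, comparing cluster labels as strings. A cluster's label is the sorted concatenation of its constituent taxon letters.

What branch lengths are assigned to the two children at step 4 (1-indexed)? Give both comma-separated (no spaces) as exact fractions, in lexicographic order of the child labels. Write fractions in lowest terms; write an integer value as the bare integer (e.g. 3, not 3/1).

iteration 1: select G,T (d=15); attach at lengths (15/2, 15/2); label the merged cluster GT
  updated: d(C,GT)=39, d(F,GT)=36, d(GT,V)=65/2, d(GT,Y)=51/2
iteration 2: select F,Y (d=16); attach at lengths (8, 8); label the merged cluster FY
  updated: d(C,FY)=40, d(FY,GT)=123/4, d(FY,V)=75/2
iteration 3: select C,V (d=18); attach at lengths (9, 9); label the merged cluster CV
  updated: d(CV,FY)=155/4, d(CV,GT)=143/4
iteration 4: select FY,GT (d=123/4); attach at lengths (59/8, 63/8); label the merged cluster FGTY
  updated: d(CV,FGTY)=149/4
iteration 5: select CV,FGTY (d=149/4); attach at lengths (77/8, 13/4); label the merged cluster CFGTVY
final tree: ((C:9,V:9):77/8,((F:8,Y:8):59/8,(G:15/2,T:15/2):63/8):13/4)
total length: 617/8

59/8,63/8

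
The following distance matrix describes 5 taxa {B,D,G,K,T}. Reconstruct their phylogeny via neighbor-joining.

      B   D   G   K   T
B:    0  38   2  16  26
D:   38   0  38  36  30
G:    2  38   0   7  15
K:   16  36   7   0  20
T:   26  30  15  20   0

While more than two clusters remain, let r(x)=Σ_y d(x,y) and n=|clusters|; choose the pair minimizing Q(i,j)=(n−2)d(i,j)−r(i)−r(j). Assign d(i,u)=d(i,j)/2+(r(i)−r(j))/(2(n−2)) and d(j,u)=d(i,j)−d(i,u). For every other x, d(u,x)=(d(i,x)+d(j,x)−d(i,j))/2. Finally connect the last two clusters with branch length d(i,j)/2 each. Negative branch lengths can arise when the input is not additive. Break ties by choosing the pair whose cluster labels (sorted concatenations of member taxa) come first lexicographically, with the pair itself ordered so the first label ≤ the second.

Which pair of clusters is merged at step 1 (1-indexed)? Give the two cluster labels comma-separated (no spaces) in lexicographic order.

D,T

step 1: merge (D,T) at d=30, Q=-143; branch lengths D→47/2, T→13/2; new cluster DT
  updated: d(B,DT)=17, d(DT,G)=23/2, d(DT,K)=13
step 2: merge (B,G) at d=2, Q=-103/2; branch lengths B→37/8, G→-21/8; new cluster BG
  updated: d(BG,DT)=53/4, d(BG,K)=21/2
step 3: merge (BG,DT) at d=53/4, Q=-147/4; branch lengths BG→43/8, DT→63/8; new cluster BDGT
  updated: d(BDGT,K)=41/8
step 4: merge (BDGT,K) at d=41/8; branch lengths BDGT→41/16, K→41/16; new cluster BDGKT
final tree: (((B:37/8,G:-21/8):43/8,(D:47/2,T:13/2):63/8):41/16,K:41/16)
total length: 403/8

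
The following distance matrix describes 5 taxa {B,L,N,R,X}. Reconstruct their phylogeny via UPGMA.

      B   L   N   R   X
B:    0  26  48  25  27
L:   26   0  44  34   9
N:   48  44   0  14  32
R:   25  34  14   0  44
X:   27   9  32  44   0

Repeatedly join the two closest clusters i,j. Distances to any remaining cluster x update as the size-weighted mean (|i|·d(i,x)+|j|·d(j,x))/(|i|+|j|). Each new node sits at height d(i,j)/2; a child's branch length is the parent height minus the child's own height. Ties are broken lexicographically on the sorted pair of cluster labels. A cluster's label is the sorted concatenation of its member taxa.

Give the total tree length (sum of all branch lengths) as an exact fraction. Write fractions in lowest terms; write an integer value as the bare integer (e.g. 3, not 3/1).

step 1: merge (L,X) at d=9; branch lengths L→9/2, X→9/2; new cluster LX
  updated: d(B,LX)=53/2, d(LX,N)=38, d(LX,R)=39
step 2: merge (N,R) at d=14; branch lengths N→7, R→7; new cluster NR
  updated: d(B,NR)=73/2, d(LX,NR)=77/2
step 3: merge (B,LX) at d=53/2; branch lengths B→53/4, LX→35/4; new cluster BLX
  updated: d(BLX,NR)=227/6
step 4: merge (BLX,NR) at d=227/6; branch lengths BLX→17/3, NR→143/12; new cluster BLNRX
final tree: ((B:53/4,(L:9/2,X:9/2):35/4):17/3,(N:7,R:7):143/12)
total length: 751/12

751/12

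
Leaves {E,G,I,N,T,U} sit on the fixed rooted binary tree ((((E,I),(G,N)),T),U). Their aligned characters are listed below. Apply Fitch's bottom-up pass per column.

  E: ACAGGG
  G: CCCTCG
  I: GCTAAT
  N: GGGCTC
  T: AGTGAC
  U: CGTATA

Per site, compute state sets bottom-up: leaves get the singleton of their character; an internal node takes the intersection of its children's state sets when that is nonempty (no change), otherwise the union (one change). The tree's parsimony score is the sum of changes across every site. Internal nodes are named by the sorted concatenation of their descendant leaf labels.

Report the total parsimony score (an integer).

21

site 0, node EI: E={A} ∪ I={G} → {A,G} (+1)
site 0, node GN: G={C} ∪ N={G} → {C,G} (+1)
site 0, node EGIN: EI={A,G} ∩ GN={C,G} → {G} (+0)
site 0, node EGINT: EGIN={G} ∪ T={A} → {A,G} (+1)
site 0, node EGINTU: EGINT={A,G} ∪ U={C} → {A,C,G} (+1)
site 1, node EI: E={C} ∩ I={C} → {C} (+0)
site 1, node GN: G={C} ∪ N={G} → {C,G} (+1)
site 1, node EGIN: EI={C} ∩ GN={C,G} → {C} (+0)
site 1, node EGINT: EGIN={C} ∪ T={G} → {C,G} (+1)
site 1, node EGINTU: EGINT={C,G} ∩ U={G} → {G} (+0)
site 2, node EI: E={A} ∪ I={T} → {A,T} (+1)
site 2, node GN: G={C} ∪ N={G} → {C,G} (+1)
site 2, node EGIN: EI={A,T} ∪ GN={C,G} → {A,C,G,T} (+1)
site 2, node EGINT: EGIN={A,C,G,T} ∩ T={T} → {T} (+0)
site 2, node EGINTU: EGINT={T} ∩ U={T} → {T} (+0)
site 3, node EI: E={G} ∪ I={A} → {A,G} (+1)
site 3, node GN: G={T} ∪ N={C} → {C,T} (+1)
site 3, node EGIN: EI={A,G} ∪ GN={C,T} → {A,C,G,T} (+1)
site 3, node EGINT: EGIN={A,C,G,T} ∩ T={G} → {G} (+0)
site 3, node EGINTU: EGINT={G} ∪ U={A} → {A,G} (+1)
site 4, node EI: E={G} ∪ I={A} → {A,G} (+1)
site 4, node GN: G={C} ∪ N={T} → {C,T} (+1)
site 4, node EGIN: EI={A,G} ∪ GN={C,T} → {A,C,G,T} (+1)
site 4, node EGINT: EGIN={A,C,G,T} ∩ T={A} → {A} (+0)
site 4, node EGINTU: EGINT={A} ∪ U={T} → {A,T} (+1)
site 5, node EI: E={G} ∪ I={T} → {G,T} (+1)
site 5, node GN: G={G} ∪ N={C} → {C,G} (+1)
site 5, node EGIN: EI={G,T} ∩ GN={C,G} → {G} (+0)
site 5, node EGINT: EGIN={G} ∪ T={C} → {C,G} (+1)
site 5, node EGINTU: EGINT={C,G} ∪ U={A} → {A,C,G} (+1)
per-site changes: [4, 2, 3, 4, 4, 4]; total = 21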